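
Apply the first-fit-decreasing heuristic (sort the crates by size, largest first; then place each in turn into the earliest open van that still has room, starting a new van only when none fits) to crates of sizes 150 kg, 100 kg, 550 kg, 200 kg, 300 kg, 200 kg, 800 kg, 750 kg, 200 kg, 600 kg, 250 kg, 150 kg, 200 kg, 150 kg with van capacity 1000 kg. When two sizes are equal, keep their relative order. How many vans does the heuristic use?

5

Sorted descending: 800, 750, 600, 550, 300, 250, 200, 200, 200, 200, 150, 150, 150, 100.
  800 → van 1 (new)  [load 800/1000]
  750 → van 2 (new)  [load 750/1000]
  600 → van 3 (new)  [load 600/1000]
  550 → van 4 (new)  [load 550/1000]
  300 → van 3  [load 900/1000]
  250 → van 2  [load 1000/1000]
  200 → van 1  [load 1000/1000]
  200 → van 4  [load 750/1000]
  200 → van 4  [load 950/1000]
  200 → van 5 (new)  [load 200/1000]
  150 → van 5  [load 350/1000]
  150 → van 5  [load 500/1000]
  150 → van 5  [load 650/1000]
  100 → van 3  [load 1000/1000]
5 vans opened.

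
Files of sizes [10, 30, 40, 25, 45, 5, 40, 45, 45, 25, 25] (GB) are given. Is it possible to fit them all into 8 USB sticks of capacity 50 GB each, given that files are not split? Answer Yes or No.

A valid assignment using 8 USB sticks:
  USB stick 1: 45 + 5 = 50
  USB stick 2: 45 = 45
  USB stick 3: 45 = 45
  USB stick 4: 40 + 10 = 50
  USB stick 5: 40 = 40
  USB stick 6: 30 = 30
  USB stick 7: 25 + 25 = 50
  USB stick 8: 25 = 25
Every load is within 50 GB, so 8 USB sticks suffice.

Yes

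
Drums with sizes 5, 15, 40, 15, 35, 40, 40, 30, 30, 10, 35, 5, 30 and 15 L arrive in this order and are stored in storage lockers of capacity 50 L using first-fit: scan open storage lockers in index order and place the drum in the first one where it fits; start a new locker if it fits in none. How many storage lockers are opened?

9

  5 → locker 1 (new)  [load 5/50]
  15 → locker 1  [load 20/50]
  40 → locker 2 (new)  [load 40/50]
  15 → locker 1  [load 35/50]
  35 → locker 3 (new)  [load 35/50]
  40 → locker 4 (new)  [load 40/50]
  40 → locker 5 (new)  [load 40/50]
  30 → locker 6 (new)  [load 30/50]
  30 → locker 7 (new)  [load 30/50]
  10 → locker 1  [load 45/50]
  35 → locker 8 (new)  [load 35/50]
  5 → locker 1  [load 50/50]
  30 → locker 9 (new)  [load 30/50]
  15 → locker 3  [load 50/50]
9 storage lockers opened.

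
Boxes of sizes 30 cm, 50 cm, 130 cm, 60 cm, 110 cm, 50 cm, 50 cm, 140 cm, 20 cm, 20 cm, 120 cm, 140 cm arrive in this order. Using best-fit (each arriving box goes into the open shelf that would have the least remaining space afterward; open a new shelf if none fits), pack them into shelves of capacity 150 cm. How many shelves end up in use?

7

  30 → shelf 1 (new)  [load 30/150]
  50 → shelf 1  [load 80/150]
  130 → shelf 2 (new)  [load 130/150]
  60 → shelf 1  [load 140/150]
  110 → shelf 3 (new)  [load 110/150]
  50 → shelf 4 (new)  [load 50/150]
  50 → shelf 4  [load 100/150]
  140 → shelf 5 (new)  [load 140/150]
  20 → shelf 2  [load 150/150]
  20 → shelf 3  [load 130/150]
  120 → shelf 6 (new)  [load 120/150]
  140 → shelf 7 (new)  [load 140/150]
7 shelves opened.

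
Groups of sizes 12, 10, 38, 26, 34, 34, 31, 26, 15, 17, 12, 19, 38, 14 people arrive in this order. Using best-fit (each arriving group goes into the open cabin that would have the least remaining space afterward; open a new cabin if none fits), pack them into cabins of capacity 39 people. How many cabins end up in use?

  12 → cabin 1 (new)  [load 12/39]
  10 → cabin 1  [load 22/39]
  38 → cabin 2 (new)  [load 38/39]
  26 → cabin 3 (new)  [load 26/39]
  34 → cabin 4 (new)  [load 34/39]
  34 → cabin 5 (new)  [load 34/39]
  31 → cabin 6 (new)  [load 31/39]
  26 → cabin 7 (new)  [load 26/39]
  15 → cabin 1  [load 37/39]
  17 → cabin 8 (new)  [load 17/39]
  12 → cabin 3  [load 38/39]
  19 → cabin 8  [load 36/39]
  38 → cabin 9 (new)  [load 38/39]
  14 → cabin 10 (new)  [load 14/39]
10 cabins opened.

10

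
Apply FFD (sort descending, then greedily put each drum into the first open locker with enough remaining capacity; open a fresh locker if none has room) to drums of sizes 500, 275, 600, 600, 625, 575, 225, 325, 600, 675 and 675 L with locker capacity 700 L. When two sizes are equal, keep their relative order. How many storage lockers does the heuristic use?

Sorted descending: 675, 675, 625, 600, 600, 600, 575, 500, 325, 275, 225.
  675 → locker 1 (new)  [load 675/700]
  675 → locker 2 (new)  [load 675/700]
  625 → locker 3 (new)  [load 625/700]
  600 → locker 4 (new)  [load 600/700]
  600 → locker 5 (new)  [load 600/700]
  600 → locker 6 (new)  [load 600/700]
  575 → locker 7 (new)  [load 575/700]
  500 → locker 8 (new)  [load 500/700]
  325 → locker 9 (new)  [load 325/700]
  275 → locker 9  [load 600/700]
  225 → locker 10 (new)  [load 225/700]
10 storage lockers opened.

10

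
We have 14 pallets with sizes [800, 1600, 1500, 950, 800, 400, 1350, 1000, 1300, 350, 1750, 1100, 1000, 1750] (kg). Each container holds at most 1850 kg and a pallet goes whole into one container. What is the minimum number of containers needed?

10

Total = 1750 + 1750 + 1600 + 1500 + 1350 + 1300 + 1100 + 1000 + 1000 + 950 + 800 + 800 + 400 + 350 = 15650 kg.
Lower bound: ⌈15650/1850⌉ = 9 containers.
Also, 10 pallets each exceed 925 kg, and no two of those can share a container, so at least 10 containers are needed.
A packing using 10 containers:
  container 1: 1750 = 1750
  container 2: 1750 = 1750
  container 3: 1600 = 1600
  container 4: 1500 + 350 = 1850
  container 5: 1350 + 400 = 1750
  container 6: 1300 = 1300
  container 7: 1100 = 1100
  container 8: 1000 + 800 = 1800
  container 9: 1000 + 800 = 1800
  container 10: 950 = 950
This matches the lower bound, so 10 is optimal.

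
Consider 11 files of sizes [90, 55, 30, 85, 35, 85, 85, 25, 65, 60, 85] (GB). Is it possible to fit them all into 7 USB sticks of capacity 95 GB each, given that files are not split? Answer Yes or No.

Total = 700 GB; ⌈700/95⌉ = 8.
At least 8 USB sticks are required, but only 7 are allowed.

No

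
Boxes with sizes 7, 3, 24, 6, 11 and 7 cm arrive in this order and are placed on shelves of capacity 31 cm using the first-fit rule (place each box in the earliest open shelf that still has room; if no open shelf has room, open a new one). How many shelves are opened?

  7 → shelf 1 (new)  [load 7/31]
  3 → shelf 1  [load 10/31]
  24 → shelf 2 (new)  [load 24/31]
  6 → shelf 1  [load 16/31]
  11 → shelf 1  [load 27/31]
  7 → shelf 2  [load 31/31]
2 shelves opened.

2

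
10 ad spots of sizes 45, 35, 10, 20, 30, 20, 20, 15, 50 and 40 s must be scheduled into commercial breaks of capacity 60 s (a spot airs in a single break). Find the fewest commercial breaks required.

5

Total = 50 + 45 + 40 + 35 + 30 + 20 + 20 + 20 + 15 + 10 = 285 s.
Lower bound: ⌈285/60⌉ = 5 commercial breaks.
A packing using 5 commercial breaks:
  break 1: 50 + 10 = 60
  break 2: 45 + 15 = 60
  break 3: 40 + 20 = 60
  break 4: 35 + 20 = 55
  break 5: 30 + 20 = 50
This matches the lower bound, so 5 is optimal.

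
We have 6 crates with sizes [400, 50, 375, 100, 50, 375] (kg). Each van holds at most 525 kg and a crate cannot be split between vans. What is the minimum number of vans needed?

3

Total = 400 + 375 + 375 + 100 + 50 + 50 = 1350 kg.
Lower bound: ⌈1350/525⌉ = 3 vans.
A packing using 3 vans:
  van 1: 400 + 100 = 500
  van 2: 375 + 50 + 50 = 475
  van 3: 375 = 375
This matches the lower bound, so 3 is optimal.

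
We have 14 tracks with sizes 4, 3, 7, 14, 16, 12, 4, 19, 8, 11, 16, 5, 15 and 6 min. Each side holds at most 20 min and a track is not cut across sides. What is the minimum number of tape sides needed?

8

Total = 19 + 16 + 16 + 15 + 14 + 12 + 11 + 8 + 7 + 6 + 5 + 4 + 4 + 3 = 140 min.
Lower bound: ⌈140/20⌉ = 7 tape sides.
A packing using 8 tape sides:
  side 1: 19 = 19
  side 2: 16 + 4 = 20
  side 3: 16 + 4 = 20
  side 4: 15 + 5 = 20
  side 5: 14 + 6 = 20
  side 6: 12 + 8 = 20
  side 7: 11 + 7 = 18
  side 8: 3 = 3
No arrangement into 7 tape sides stays within capacity, so 8 is optimal.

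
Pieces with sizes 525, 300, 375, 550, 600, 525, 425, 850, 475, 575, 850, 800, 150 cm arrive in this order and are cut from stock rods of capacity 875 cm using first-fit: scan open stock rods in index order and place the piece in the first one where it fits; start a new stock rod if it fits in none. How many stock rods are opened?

10

  525 → stock rod 1 (new)  [load 525/875]
  300 → stock rod 1  [load 825/875]
  375 → stock rod 2 (new)  [load 375/875]
  550 → stock rod 3 (new)  [load 550/875]
  600 → stock rod 4 (new)  [load 600/875]
  525 → stock rod 5 (new)  [load 525/875]
  425 → stock rod 2  [load 800/875]
  850 → stock rod 6 (new)  [load 850/875]
  475 → stock rod 7 (new)  [load 475/875]
  575 → stock rod 8 (new)  [load 575/875]
  850 → stock rod 9 (new)  [load 850/875]
  800 → stock rod 10 (new)  [load 800/875]
  150 → stock rod 3  [load 700/875]
10 stock rods opened.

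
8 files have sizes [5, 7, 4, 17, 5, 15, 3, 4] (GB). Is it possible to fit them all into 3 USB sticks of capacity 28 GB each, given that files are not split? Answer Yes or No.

A valid assignment using 3 USB sticks:
  USB stick 1: 17 + 7 + 4 = 28
  USB stick 2: 15 + 5 + 5 + 3 = 28
  USB stick 3: 4 = 4
Every load is within 28 GB, so 3 USB sticks suffice.

Yes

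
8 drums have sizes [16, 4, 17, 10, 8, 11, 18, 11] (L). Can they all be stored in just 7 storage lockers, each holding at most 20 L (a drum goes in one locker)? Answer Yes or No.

Yes

A valid assignment using 6 storage lockers:
  locker 1: 18 = 18
  locker 2: 17 = 17
  locker 3: 16 + 4 = 20
  locker 4: 11 + 8 = 19
  locker 5: 11 = 11
  locker 6: 10 = 10
That uses only 6 ≤ 7, so 7 storage lockers are enough.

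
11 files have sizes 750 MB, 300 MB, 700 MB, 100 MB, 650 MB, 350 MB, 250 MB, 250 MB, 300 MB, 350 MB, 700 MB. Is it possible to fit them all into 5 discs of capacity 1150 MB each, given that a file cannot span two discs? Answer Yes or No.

Yes

A valid assignment using 5 discs:
  disc 1: 750 + 350 = 1100
  disc 2: 700 + 350 + 100 = 1150
  disc 3: 700 + 300 = 1000
  disc 4: 650 + 300 = 950
  disc 5: 250 + 250 = 500
Every load is within 1150 MB, so 5 discs suffice.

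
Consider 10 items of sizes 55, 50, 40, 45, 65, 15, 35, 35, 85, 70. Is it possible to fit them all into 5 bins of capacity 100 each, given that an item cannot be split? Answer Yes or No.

No

Total = 495; ⌈495/100⌉ = 5.
The bound of 5 does not rule out 5, but exhaustive search shows no assignment into 5 bins of capacity 100 exists — the minimum is 6.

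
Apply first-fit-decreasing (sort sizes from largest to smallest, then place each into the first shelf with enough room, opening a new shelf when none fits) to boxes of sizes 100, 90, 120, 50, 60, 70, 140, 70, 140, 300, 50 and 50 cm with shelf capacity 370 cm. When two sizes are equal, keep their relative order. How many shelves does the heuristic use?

4

Sorted descending: 300, 140, 140, 120, 100, 90, 70, 70, 60, 50, 50, 50.
  300 → shelf 1 (new)  [load 300/370]
  140 → shelf 2 (new)  [load 140/370]
  140 → shelf 2  [load 280/370]
  120 → shelf 3 (new)  [load 120/370]
  100 → shelf 3  [load 220/370]
  90 → shelf 2  [load 370/370]
  70 → shelf 1  [load 370/370]
  70 → shelf 3  [load 290/370]
  60 → shelf 3  [load 350/370]
  50 → shelf 4 (new)  [load 50/370]
  50 → shelf 4  [load 100/370]
  50 → shelf 4  [load 150/370]
4 shelves opened.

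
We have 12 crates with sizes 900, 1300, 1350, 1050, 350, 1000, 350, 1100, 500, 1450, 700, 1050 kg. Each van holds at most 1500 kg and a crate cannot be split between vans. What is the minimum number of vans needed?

Total = 1450 + 1350 + 1300 + 1100 + 1050 + 1050 + 1000 + 900 + 700 + 500 + 350 + 350 = 11100 kg.
Lower bound: ⌈11100/1500⌉ = 8 vans.
A packing using 9 vans:
  van 1: 1450 = 1450
  van 2: 1350 = 1350
  van 3: 1300 = 1300
  van 4: 1100 + 350 = 1450
  van 5: 1050 + 350 = 1400
  van 6: 1050 = 1050
  van 7: 1000 + 500 = 1500
  van 8: 900 = 900
  van 9: 700 = 700
No arrangement into 8 vans stays within capacity, so 9 is optimal.

9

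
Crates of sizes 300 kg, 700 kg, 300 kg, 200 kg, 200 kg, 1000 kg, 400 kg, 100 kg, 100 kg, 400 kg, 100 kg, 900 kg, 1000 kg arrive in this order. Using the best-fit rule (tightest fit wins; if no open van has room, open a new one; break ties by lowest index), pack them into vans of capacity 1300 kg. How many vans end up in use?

  300 → van 1 (new)  [load 300/1300]
  700 → van 1  [load 1000/1300]
  300 → van 1  [load 1300/1300]
  200 → van 2 (new)  [load 200/1300]
  200 → van 2  [load 400/1300]
  1000 → van 3 (new)  [load 1000/1300]
  400 → van 2  [load 800/1300]
  100 → van 3  [load 1100/1300]
  100 → van 3  [load 1200/1300]
  400 → van 2  [load 1200/1300]
  100 → van 2  [load 1300/1300]
  900 → van 4 (new)  [load 900/1300]
  1000 → van 5 (new)  [load 1000/1300]
5 vans opened.

5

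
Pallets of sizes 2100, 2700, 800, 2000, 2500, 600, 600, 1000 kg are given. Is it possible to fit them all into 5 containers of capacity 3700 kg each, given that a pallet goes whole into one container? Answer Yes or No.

A valid assignment using 4 containers:
  container 1: 2700 + 1000 = 3700
  container 2: 2500 + 800 = 3300
  container 3: 2100 + 600 + 600 = 3300
  container 4: 2000 = 2000
That uses only 4 ≤ 5, so 5 containers are enough.

Yes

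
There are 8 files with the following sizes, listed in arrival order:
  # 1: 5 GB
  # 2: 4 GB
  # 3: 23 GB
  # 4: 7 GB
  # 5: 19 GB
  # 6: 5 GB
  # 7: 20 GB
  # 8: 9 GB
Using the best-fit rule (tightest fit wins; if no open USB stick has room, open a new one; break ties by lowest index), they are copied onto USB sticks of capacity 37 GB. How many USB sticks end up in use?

3

  5 → USB stick 1 (new)  [load 5/37]
  4 → USB stick 1  [load 9/37]
  23 → USB stick 1  [load 32/37]
  7 → USB stick 2 (new)  [load 7/37]
  19 → USB stick 2  [load 26/37]
  5 → USB stick 1  [load 37/37]
  20 → USB stick 3 (new)  [load 20/37]
  9 → USB stick 2  [load 35/37]
3 USB sticks opened.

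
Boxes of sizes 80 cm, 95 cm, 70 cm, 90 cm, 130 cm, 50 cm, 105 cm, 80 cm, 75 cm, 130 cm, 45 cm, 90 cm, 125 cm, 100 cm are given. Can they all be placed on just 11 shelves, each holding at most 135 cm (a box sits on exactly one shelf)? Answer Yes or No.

No

Total = 1265 cm; ⌈1265/135⌉ = 10.
12 boxes each exceed half the capacity and cannot share a shelf, forcing at least 12 shelves.
At least 12 shelves are required, but only 11 are allowed.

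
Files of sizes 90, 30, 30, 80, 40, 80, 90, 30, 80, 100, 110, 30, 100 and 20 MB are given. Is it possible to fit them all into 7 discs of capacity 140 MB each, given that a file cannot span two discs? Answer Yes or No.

No

Total = 910 MB; ⌈910/140⌉ = 7.
8 files each exceed half the capacity and cannot share a disc, forcing at least 8 discs.
At least 8 discs are required, but only 7 are allowed.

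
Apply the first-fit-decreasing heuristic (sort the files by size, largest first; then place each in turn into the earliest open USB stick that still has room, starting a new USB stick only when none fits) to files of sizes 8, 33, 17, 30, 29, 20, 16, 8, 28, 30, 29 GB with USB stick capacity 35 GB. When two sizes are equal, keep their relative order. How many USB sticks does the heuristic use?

Sorted descending: 33, 30, 30, 29, 29, 28, 20, 17, 16, 8, 8.
  33 → USB stick 1 (new)  [load 33/35]
  30 → USB stick 2 (new)  [load 30/35]
  30 → USB stick 3 (new)  [load 30/35]
  29 → USB stick 4 (new)  [load 29/35]
  29 → USB stick 5 (new)  [load 29/35]
  28 → USB stick 6 (new)  [load 28/35]
  20 → USB stick 7 (new)  [load 20/35]
  17 → USB stick 8 (new)  [load 17/35]
  16 → USB stick 8  [load 33/35]
  8 → USB stick 7  [load 28/35]
  8 → USB stick 9 (new)  [load 8/35]
9 USB sticks opened.

9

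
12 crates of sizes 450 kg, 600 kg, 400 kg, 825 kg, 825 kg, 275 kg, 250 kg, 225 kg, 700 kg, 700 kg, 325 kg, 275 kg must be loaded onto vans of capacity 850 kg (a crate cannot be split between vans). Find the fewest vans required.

8

Total = 825 + 825 + 700 + 700 + 600 + 450 + 400 + 325 + 275 + 275 + 250 + 225 = 5850 kg.
Lower bound: ⌈5850/850⌉ = 7 vans.
A packing using 8 vans:
  van 1: 825 = 825
  van 2: 825 = 825
  van 3: 700 = 700
  van 4: 700 = 700
  van 5: 600 + 250 = 850
  van 6: 450 + 400 = 850
  van 7: 325 + 275 + 225 = 825
  van 8: 275 = 275
No arrangement into 7 vans stays within capacity, so 8 is optimal.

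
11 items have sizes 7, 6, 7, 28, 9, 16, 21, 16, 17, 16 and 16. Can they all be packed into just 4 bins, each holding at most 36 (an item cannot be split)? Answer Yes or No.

No

Total = 159; ⌈159/36⌉ = 5.
At least 5 bins are required, but only 4 are allowed.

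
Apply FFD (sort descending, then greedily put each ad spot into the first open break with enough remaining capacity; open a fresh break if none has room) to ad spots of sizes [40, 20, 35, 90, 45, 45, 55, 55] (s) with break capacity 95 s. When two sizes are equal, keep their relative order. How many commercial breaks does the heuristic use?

5

Sorted descending: 90, 55, 55, 45, 45, 40, 35, 20.
  90 → break 1 (new)  [load 90/95]
  55 → break 2 (new)  [load 55/95]
  55 → break 3 (new)  [load 55/95]
  45 → break 4 (new)  [load 45/95]
  45 → break 4  [load 90/95]
  40 → break 2  [load 95/95]
  35 → break 3  [load 90/95]
  20 → break 5 (new)  [load 20/95]
5 commercial breaks opened.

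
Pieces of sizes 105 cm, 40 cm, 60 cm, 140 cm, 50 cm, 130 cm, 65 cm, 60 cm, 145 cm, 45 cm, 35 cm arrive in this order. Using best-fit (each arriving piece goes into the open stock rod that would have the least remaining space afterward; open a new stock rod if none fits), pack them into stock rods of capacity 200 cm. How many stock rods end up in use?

5

  105 → stock rod 1 (new)  [load 105/200]
  40 → stock rod 1  [load 145/200]
  60 → stock rod 2 (new)  [load 60/200]
  140 → stock rod 2  [load 200/200]
  50 → stock rod 1  [load 195/200]
  130 → stock rod 3 (new)  [load 130/200]
  65 → stock rod 3  [load 195/200]
  60 → stock rod 4 (new)  [load 60/200]
  145 → stock rod 5 (new)  [load 145/200]
  45 → stock rod 5  [load 190/200]
  35 → stock rod 4  [load 95/200]
5 stock rods opened.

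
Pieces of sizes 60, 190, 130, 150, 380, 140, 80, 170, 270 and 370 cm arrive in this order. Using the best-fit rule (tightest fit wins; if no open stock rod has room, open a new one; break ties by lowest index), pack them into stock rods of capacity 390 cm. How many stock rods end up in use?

  60 → stock rod 1 (new)  [load 60/390]
  190 → stock rod 1  [load 250/390]
  130 → stock rod 1  [load 380/390]
  150 → stock rod 2 (new)  [load 150/390]
  380 → stock rod 3 (new)  [load 380/390]
  140 → stock rod 2  [load 290/390]
  80 → stock rod 2  [load 370/390]
  170 → stock rod 4 (new)  [load 170/390]
  270 → stock rod 5 (new)  [load 270/390]
  370 → stock rod 6 (new)  [load 370/390]
6 stock rods opened.

6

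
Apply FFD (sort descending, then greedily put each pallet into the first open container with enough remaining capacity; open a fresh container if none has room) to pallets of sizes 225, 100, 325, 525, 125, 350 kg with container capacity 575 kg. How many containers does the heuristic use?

Sorted descending: 525, 350, 325, 225, 125, 100.
  525 → container 1 (new)  [load 525/575]
  350 → container 2 (new)  [load 350/575]
  325 → container 3 (new)  [load 325/575]
  225 → container 2  [load 575/575]
  125 → container 3  [load 450/575]
  100 → container 3  [load 550/575]
3 containers opened.

3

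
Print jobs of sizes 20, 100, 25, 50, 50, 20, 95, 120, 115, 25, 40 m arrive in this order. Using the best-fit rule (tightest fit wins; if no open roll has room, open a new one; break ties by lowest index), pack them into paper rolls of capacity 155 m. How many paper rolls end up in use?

  20 → roll 1 (new)  [load 20/155]
  100 → roll 1  [load 120/155]
  25 → roll 1  [load 145/155]
  50 → roll 2 (new)  [load 50/155]
  50 → roll 2  [load 100/155]
  20 → roll 2  [load 120/155]
  95 → roll 3 (new)  [load 95/155]
  120 → roll 4 (new)  [load 120/155]
  115 → roll 5 (new)  [load 115/155]
  25 → roll 2  [load 145/155]
  40 → roll 5  [load 155/155]
5 paper rolls opened.

5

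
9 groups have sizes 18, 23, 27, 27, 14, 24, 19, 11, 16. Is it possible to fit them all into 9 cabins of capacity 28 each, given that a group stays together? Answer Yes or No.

Yes

A valid assignment using 8 cabins:
  cabin 1: 27 = 27
  cabin 2: 27 = 27
  cabin 3: 24 = 24
  cabin 4: 23 = 23
  cabin 5: 19 = 19
  cabin 6: 18 = 18
  cabin 7: 16 + 11 = 27
  cabin 8: 14 = 14
That uses only 8 ≤ 9, so 9 cabins are enough.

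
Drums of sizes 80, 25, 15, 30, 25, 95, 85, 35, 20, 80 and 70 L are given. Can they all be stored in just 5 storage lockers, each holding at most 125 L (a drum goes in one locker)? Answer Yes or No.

A valid assignment using 5 storage lockers:
  locker 1: 95 + 30 = 125
  locker 2: 85 + 35 = 120
  locker 3: 80 + 25 + 20 = 125
  locker 4: 80 + 25 + 15 = 120
  locker 5: 70 = 70
Every load is within 125 L, so 5 storage lockers suffice.

Yes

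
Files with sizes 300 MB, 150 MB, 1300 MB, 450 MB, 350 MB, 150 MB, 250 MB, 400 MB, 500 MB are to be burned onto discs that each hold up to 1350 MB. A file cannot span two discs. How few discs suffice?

3

Total = 1300 + 500 + 450 + 400 + 350 + 300 + 250 + 150 + 150 = 3850 MB.
Lower bound: ⌈3850/1350⌉ = 3 discs.
A packing using 3 discs:
  disc 1: 1300 = 1300
  disc 2: 500 + 450 + 400 = 1350
  disc 3: 350 + 300 + 250 + 150 + 150 = 1200
This matches the lower bound, so 3 is optimal.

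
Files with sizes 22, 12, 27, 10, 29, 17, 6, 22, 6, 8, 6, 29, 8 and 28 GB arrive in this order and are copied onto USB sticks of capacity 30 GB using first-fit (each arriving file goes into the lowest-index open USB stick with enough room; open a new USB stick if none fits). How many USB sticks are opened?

  22 → USB stick 1 (new)  [load 22/30]
  12 → USB stick 2 (new)  [load 12/30]
  27 → USB stick 3 (new)  [load 27/30]
  10 → USB stick 2  [load 22/30]
  29 → USB stick 4 (new)  [load 29/30]
  17 → USB stick 5 (new)  [load 17/30]
  6 → USB stick 1  [load 28/30]
  22 → USB stick 6 (new)  [load 22/30]
  6 → USB stick 2  [load 28/30]
  8 → USB stick 5  [load 25/30]
  6 → USB stick 6  [load 28/30]
  29 → USB stick 7 (new)  [load 29/30]
  8 → USB stick 8 (new)  [load 8/30]
  28 → USB stick 9 (new)  [load 28/30]
9 USB sticks opened.

9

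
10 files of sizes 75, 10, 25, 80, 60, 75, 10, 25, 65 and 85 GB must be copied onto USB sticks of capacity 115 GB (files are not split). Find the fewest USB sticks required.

6

Total = 85 + 80 + 75 + 75 + 65 + 60 + 25 + 25 + 10 + 10 = 510 GB.
Lower bound: ⌈510/115⌉ = 5 USB sticks.
Also, 6 files each exceed 115/2 GB, and no two of those can share a USB stick, so at least 6 USB sticks are needed.
A packing using 6 USB sticks:
  USB stick 1: 85 + 25 = 110
  USB stick 2: 80 + 25 + 10 = 115
  USB stick 3: 75 + 10 = 85
  USB stick 4: 75 = 75
  USB stick 5: 65 = 65
  USB stick 6: 60 = 60
This matches the lower bound, so 6 is optimal.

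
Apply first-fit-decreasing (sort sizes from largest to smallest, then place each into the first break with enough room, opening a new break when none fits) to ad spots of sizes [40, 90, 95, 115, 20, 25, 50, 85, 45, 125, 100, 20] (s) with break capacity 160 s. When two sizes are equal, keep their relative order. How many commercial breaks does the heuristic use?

Sorted descending: 125, 115, 100, 95, 90, 85, 50, 45, 40, 25, 20, 20.
  125 → break 1 (new)  [load 125/160]
  115 → break 2 (new)  [load 115/160]
  100 → break 3 (new)  [load 100/160]
  95 → break 4 (new)  [load 95/160]
  90 → break 5 (new)  [load 90/160]
  85 → break 6 (new)  [load 85/160]
  50 → break 3  [load 150/160]
  45 → break 2  [load 160/160]
  40 → break 4  [load 135/160]
  25 → break 1  [load 150/160]
  20 → break 4  [load 155/160]
  20 → break 5  [load 110/160]
6 commercial breaks opened.

6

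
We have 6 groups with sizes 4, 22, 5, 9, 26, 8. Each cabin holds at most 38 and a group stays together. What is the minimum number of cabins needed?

Total = 26 + 22 + 9 + 8 + 5 + 4 = 74.
Lower bound: ⌈74/38⌉ = 2 cabins.
A packing using 2 cabins:
  cabin 1: 26 + 8 + 4 = 38
  cabin 2: 22 + 9 + 5 = 36
This matches the lower bound, so 2 is optimal.

2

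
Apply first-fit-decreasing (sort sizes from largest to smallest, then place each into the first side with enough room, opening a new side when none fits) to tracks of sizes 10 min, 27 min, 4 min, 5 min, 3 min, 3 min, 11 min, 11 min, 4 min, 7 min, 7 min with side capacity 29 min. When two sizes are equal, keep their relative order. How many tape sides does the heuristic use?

4

Sorted descending: 27, 11, 11, 10, 7, 7, 5, 4, 4, 3, 3.
  27 → side 1 (new)  [load 27/29]
  11 → side 2 (new)  [load 11/29]
  11 → side 2  [load 22/29]
  10 → side 3 (new)  [load 10/29]
  7 → side 2  [load 29/29]
  7 → side 3  [load 17/29]
  5 → side 3  [load 22/29]
  4 → side 3  [load 26/29]
  4 → side 4 (new)  [load 4/29]
  3 → side 3  [load 29/29]
  3 → side 4  [load 7/29]
4 tape sides opened.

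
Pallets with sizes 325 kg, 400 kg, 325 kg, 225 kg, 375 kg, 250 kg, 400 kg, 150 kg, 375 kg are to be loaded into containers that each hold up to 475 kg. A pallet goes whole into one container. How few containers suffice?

7

Total = 400 + 400 + 375 + 375 + 325 + 325 + 250 + 225 + 150 = 2825 kg.
Lower bound: ⌈2825/475⌉ = 6 containers.
Also, 7 pallets each exceed 475/2 kg, and no two of those can share a container, so at least 7 containers are needed.
A packing using 7 containers:
  container 1: 400 = 400
  container 2: 400 = 400
  container 3: 375 = 375
  container 4: 375 = 375
  container 5: 325 + 150 = 475
  container 6: 325 = 325
  container 7: 250 + 225 = 475
This matches the lower bound, so 7 is optimal.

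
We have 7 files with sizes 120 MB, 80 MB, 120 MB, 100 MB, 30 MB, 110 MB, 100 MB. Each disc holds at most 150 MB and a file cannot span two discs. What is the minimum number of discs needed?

Total = 120 + 120 + 110 + 100 + 100 + 80 + 30 = 660 MB.
Lower bound: ⌈660/150⌉ = 5 discs.
Also, 6 files each exceed 75 MB, and no two of those can share a disc, so at least 6 discs are needed.
A packing using 6 discs:
  disc 1: 120 + 30 = 150
  disc 2: 120 = 120
  disc 3: 110 = 110
  disc 4: 100 = 100
  disc 5: 100 = 100
  disc 6: 80 = 80
This matches the lower bound, so 6 is optimal.

6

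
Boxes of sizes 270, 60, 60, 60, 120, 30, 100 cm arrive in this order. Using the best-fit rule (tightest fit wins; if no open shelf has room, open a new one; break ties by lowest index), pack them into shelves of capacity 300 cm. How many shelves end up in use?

  270 → shelf 1 (new)  [load 270/300]
  60 → shelf 2 (new)  [load 60/300]
  60 → shelf 2  [load 120/300]
  60 → shelf 2  [load 180/300]
  120 → shelf 2  [load 300/300]
  30 → shelf 1  [load 300/300]
  100 → shelf 3 (new)  [load 100/300]
3 shelves opened.

3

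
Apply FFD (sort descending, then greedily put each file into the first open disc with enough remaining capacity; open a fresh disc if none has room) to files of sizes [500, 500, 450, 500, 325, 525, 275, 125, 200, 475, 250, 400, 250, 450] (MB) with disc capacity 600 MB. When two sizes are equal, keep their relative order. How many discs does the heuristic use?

Sorted descending: 525, 500, 500, 500, 475, 450, 450, 400, 325, 275, 250, 250, 200, 125.
  525 → disc 1 (new)  [load 525/600]
  500 → disc 2 (new)  [load 500/600]
  500 → disc 3 (new)  [load 500/600]
  500 → disc 4 (new)  [load 500/600]
  475 → disc 5 (new)  [load 475/600]
  450 → disc 6 (new)  [load 450/600]
  450 → disc 7 (new)  [load 450/600]
  400 → disc 8 (new)  [load 400/600]
  325 → disc 9 (new)  [load 325/600]
  275 → disc 9  [load 600/600]
  250 → disc 10 (new)  [load 250/600]
  250 → disc 10  [load 500/600]
  200 → disc 8  [load 600/600]
  125 → disc 5  [load 600/600]
10 discs opened.

10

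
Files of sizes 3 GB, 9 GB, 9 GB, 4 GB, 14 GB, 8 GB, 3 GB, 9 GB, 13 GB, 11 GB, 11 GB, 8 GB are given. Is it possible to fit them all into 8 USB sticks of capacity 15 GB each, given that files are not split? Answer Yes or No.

No

Total = 102 GB; ⌈102/15⌉ = 7.
9 files each exceed half the capacity and cannot share a USB stick, forcing at least 9 USB sticks.
At least 9 USB sticks are required, but only 8 are allowed.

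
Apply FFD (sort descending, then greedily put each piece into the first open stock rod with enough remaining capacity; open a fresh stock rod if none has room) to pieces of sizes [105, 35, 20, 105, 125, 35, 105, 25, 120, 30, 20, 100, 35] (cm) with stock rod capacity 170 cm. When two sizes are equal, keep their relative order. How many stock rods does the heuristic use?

Sorted descending: 125, 120, 105, 105, 105, 100, 35, 35, 35, 30, 25, 20, 20.
  125 → stock rod 1 (new)  [load 125/170]
  120 → stock rod 2 (new)  [load 120/170]
  105 → stock rod 3 (new)  [load 105/170]
  105 → stock rod 4 (new)  [load 105/170]
  105 → stock rod 5 (new)  [load 105/170]
  100 → stock rod 6 (new)  [load 100/170]
  35 → stock rod 1  [load 160/170]
  35 → stock rod 2  [load 155/170]
  35 → stock rod 3  [load 140/170]
  30 → stock rod 3  [load 170/170]
  25 → stock rod 4  [load 130/170]
  20 → stock rod 4  [load 150/170]
  20 → stock rod 4  [load 170/170]
6 stock rods opened.

6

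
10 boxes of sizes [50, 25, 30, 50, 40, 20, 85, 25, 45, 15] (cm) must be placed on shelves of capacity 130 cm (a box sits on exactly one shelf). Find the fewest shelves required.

3

Total = 85 + 50 + 50 + 45 + 40 + 30 + 25 + 25 + 20 + 15 = 385 cm.
Lower bound: ⌈385/130⌉ = 3 shelves.
A packing using 3 shelves:
  shelf 1: 85 + 45 = 130
  shelf 2: 50 + 50 + 30 = 130
  shelf 3: 40 + 25 + 25 + 20 + 15 = 125
This matches the lower bound, so 3 is optimal.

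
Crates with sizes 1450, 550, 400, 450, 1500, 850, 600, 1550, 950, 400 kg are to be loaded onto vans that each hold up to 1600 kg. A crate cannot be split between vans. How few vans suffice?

6

Total = 1550 + 1500 + 1450 + 950 + 850 + 600 + 550 + 450 + 400 + 400 = 8700 kg.
Lower bound: ⌈8700/1600⌉ = 6 vans.
A packing using 6 vans:
  van 1: 1550 = 1550
  van 2: 1500 = 1500
  van 3: 1450 = 1450
  van 4: 950 + 600 = 1550
  van 5: 850 + 550 = 1400
  van 6: 450 + 400 + 400 = 1250
This matches the lower bound, so 6 is optimal.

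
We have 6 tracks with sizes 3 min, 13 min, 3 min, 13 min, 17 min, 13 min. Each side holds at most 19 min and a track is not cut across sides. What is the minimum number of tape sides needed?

Total = 17 + 13 + 13 + 13 + 3 + 3 = 62 min.
Lower bound: ⌈62/19⌉ = 4 tape sides.
A packing using 4 tape sides:
  side 1: 17 = 17
  side 2: 13 + 3 + 3 = 19
  side 3: 13 = 13
  side 4: 13 = 13
This matches the lower bound, so 4 is optimal.

4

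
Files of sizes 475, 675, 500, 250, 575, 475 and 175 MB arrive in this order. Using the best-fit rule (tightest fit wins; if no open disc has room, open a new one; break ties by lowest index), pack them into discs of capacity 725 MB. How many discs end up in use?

5

  475 → disc 1 (new)  [load 475/725]
  675 → disc 2 (new)  [load 675/725]
  500 → disc 3 (new)  [load 500/725]
  250 → disc 1  [load 725/725]
  575 → disc 4 (new)  [load 575/725]
  475 → disc 5 (new)  [load 475/725]
  175 → disc 3  [load 675/725]
5 discs opened.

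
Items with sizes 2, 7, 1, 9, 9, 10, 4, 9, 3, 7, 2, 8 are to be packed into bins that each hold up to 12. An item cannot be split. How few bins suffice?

7

Total = 10 + 9 + 9 + 9 + 8 + 7 + 7 + 4 + 3 + 2 + 2 + 1 = 71.
Lower bound: ⌈71/12⌉ = 6 bins.
Also, 7 items each exceed 6, and no two of those can share a bin, so at least 7 bins are needed.
A packing using 7 bins:
  bin 1: 10 + 2 = 12
  bin 2: 9 + 3 = 12
  bin 3: 9 + 2 + 1 = 12
  bin 4: 9 = 9
  bin 5: 8 + 4 = 12
  bin 6: 7 = 7
  bin 7: 7 = 7
This matches the lower bound, so 7 is optimal.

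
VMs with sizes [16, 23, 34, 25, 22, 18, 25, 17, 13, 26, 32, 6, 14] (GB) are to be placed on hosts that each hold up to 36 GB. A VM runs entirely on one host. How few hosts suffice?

9

Total = 34 + 32 + 26 + 25 + 25 + 23 + 22 + 18 + 17 + 16 + 14 + 13 + 6 = 271 GB.
Lower bound: ⌈271/36⌉ = 8 hosts.
A packing using 9 hosts:
  host 1: 34 = 34
  host 2: 32 = 32
  host 3: 26 + 6 = 32
  host 4: 25 = 25
  host 5: 25 = 25
  host 6: 23 + 13 = 36
  host 7: 22 + 14 = 36
  host 8: 18 + 17 = 35
  host 9: 16 = 16
No arrangement into 8 hosts stays within capacity, so 9 is optimal.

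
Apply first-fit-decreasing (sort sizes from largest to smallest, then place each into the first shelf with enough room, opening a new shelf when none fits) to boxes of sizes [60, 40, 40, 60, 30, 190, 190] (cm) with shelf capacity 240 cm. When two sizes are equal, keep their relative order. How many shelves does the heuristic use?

3

Sorted descending: 190, 190, 60, 60, 40, 40, 30.
  190 → shelf 1 (new)  [load 190/240]
  190 → shelf 2 (new)  [load 190/240]
  60 → shelf 3 (new)  [load 60/240]
  60 → shelf 3  [load 120/240]
  40 → shelf 1  [load 230/240]
  40 → shelf 2  [load 230/240]
  30 → shelf 3  [load 150/240]
3 shelves opened.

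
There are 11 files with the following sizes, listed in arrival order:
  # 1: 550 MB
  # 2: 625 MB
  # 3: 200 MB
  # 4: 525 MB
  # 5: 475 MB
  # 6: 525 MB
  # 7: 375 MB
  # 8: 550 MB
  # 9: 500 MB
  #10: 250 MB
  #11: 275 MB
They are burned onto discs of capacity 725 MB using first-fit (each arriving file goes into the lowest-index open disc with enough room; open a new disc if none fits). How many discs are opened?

8

  550 → disc 1 (new)  [load 550/725]
  625 → disc 2 (new)  [load 625/725]
  200 → disc 3 (new)  [load 200/725]
  525 → disc 3  [load 725/725]
  475 → disc 4 (new)  [load 475/725]
  525 → disc 5 (new)  [load 525/725]
  375 → disc 6 (new)  [load 375/725]
  550 → disc 7 (new)  [load 550/725]
  500 → disc 8 (new)  [load 500/725]
  250 → disc 4  [load 725/725]
  275 → disc 6  [load 650/725]
8 discs opened.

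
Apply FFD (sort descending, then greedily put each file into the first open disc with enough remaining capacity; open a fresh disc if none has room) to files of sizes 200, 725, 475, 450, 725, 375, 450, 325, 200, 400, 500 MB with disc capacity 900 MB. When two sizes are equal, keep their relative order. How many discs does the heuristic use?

Sorted descending: 725, 725, 500, 475, 450, 450, 400, 375, 325, 200, 200.
  725 → disc 1 (new)  [load 725/900]
  725 → disc 2 (new)  [load 725/900]
  500 → disc 3 (new)  [load 500/900]
  475 → disc 4 (new)  [load 475/900]
  450 → disc 5 (new)  [load 450/900]
  450 → disc 5  [load 900/900]
  400 → disc 3  [load 900/900]
  375 → disc 4  [load 850/900]
  325 → disc 6 (new)  [load 325/900]
  200 → disc 6  [load 525/900]
  200 → disc 6  [load 725/900]
6 discs opened.

6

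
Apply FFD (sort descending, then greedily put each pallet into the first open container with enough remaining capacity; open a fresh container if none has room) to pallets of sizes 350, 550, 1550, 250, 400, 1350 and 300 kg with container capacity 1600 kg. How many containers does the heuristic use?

3

Sorted descending: 1550, 1350, 550, 400, 350, 300, 250.
  1550 → container 1 (new)  [load 1550/1600]
  1350 → container 2 (new)  [load 1350/1600]
  550 → container 3 (new)  [load 550/1600]
  400 → container 3  [load 950/1600]
  350 → container 3  [load 1300/1600]
  300 → container 3  [load 1600/1600]
  250 → container 2  [load 1600/1600]
3 containers opened.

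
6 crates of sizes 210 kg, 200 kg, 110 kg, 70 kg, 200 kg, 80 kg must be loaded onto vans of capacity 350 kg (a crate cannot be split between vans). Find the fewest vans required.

3

Total = 210 + 200 + 200 + 110 + 80 + 70 = 870 kg.
Lower bound: ⌈870/350⌉ = 3 vans.
A packing using 3 vans:
  van 1: 210 + 110 = 320
  van 2: 200 + 80 + 70 = 350
  van 3: 200 = 200
This matches the lower bound, so 3 is optimal.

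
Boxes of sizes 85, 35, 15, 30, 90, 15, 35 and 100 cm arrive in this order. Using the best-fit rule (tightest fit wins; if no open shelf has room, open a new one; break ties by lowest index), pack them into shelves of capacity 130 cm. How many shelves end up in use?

4

  85 → shelf 1 (new)  [load 85/130]
  35 → shelf 1  [load 120/130]
  15 → shelf 2 (new)  [load 15/130]
  30 → shelf 2  [load 45/130]
  90 → shelf 3 (new)  [load 90/130]
  15 → shelf 3  [load 105/130]
  35 → shelf 2  [load 80/130]
  100 → shelf 4 (new)  [load 100/130]
4 shelves opened.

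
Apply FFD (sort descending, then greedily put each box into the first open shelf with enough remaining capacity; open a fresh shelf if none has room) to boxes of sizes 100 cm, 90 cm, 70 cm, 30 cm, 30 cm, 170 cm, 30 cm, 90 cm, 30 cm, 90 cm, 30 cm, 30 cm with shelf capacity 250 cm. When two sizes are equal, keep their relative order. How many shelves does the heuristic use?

Sorted descending: 170, 100, 90, 90, 90, 70, 30, 30, 30, 30, 30, 30.
  170 → shelf 1 (new)  [load 170/250]
  100 → shelf 2 (new)  [load 100/250]
  90 → shelf 2  [load 190/250]
  90 → shelf 3 (new)  [load 90/250]
  90 → shelf 3  [load 180/250]
  70 → shelf 1  [load 240/250]
  30 → shelf 2  [load 220/250]
  30 → shelf 2  [load 250/250]
  30 → shelf 3  [load 210/250]
  30 → shelf 3  [load 240/250]
  30 → shelf 4 (new)  [load 30/250]
  30 → shelf 4  [load 60/250]
4 shelves opened.

4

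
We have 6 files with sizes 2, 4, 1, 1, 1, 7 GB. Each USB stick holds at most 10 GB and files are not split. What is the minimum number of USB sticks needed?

2

Total = 7 + 4 + 2 + 1 + 1 + 1 = 16 GB.
Lower bound: ⌈16/10⌉ = 2 USB sticks.
A packing using 2 USB sticks:
  USB stick 1: 7 + 2 + 1 = 10
  USB stick 2: 4 + 1 + 1 = 6
This matches the lower bound, so 2 is optimal.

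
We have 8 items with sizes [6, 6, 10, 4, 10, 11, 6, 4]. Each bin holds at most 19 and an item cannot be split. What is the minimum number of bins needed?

Total = 11 + 10 + 10 + 6 + 6 + 6 + 4 + 4 = 57.
Lower bound: ⌈57/19⌉ = 3 bins.
A packing using 4 bins:
  bin 1: 11 + 6 = 17
  bin 2: 10 + 6 = 16
  bin 3: 10 + 6 = 16
  bin 4: 4 + 4 = 8
No arrangement into 3 bins stays within capacity, so 4 is optimal.

4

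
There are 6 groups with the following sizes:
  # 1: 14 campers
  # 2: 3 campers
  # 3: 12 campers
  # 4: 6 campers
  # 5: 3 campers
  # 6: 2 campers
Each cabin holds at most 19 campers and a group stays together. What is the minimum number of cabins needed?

Total = 14 + 12 + 6 + 3 + 3 + 2 = 40 campers.
Lower bound: ⌈40/19⌉ = 3 cabins.
A packing using 3 cabins:
  cabin 1: 14 + 3 + 2 = 19
  cabin 2: 12 + 6 = 18
  cabin 3: 3 = 3
This matches the lower bound, so 3 is optimal.

3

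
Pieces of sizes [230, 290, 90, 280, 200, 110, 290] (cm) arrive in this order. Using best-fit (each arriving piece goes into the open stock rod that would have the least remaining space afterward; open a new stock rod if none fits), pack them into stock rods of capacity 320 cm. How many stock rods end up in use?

  230 → stock rod 1 (new)  [load 230/320]
  290 → stock rod 2 (new)  [load 290/320]
  90 → stock rod 1  [load 320/320]
  280 → stock rod 3 (new)  [load 280/320]
  200 → stock rod 4 (new)  [load 200/320]
  110 → stock rod 4  [load 310/320]
  290 → stock rod 5 (new)  [load 290/320]
5 stock rods opened.

5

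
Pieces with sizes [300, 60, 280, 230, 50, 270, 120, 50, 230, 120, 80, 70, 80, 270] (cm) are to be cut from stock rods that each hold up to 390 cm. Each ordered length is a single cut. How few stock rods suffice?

6

Total = 300 + 280 + 270 + 270 + 230 + 230 + 120 + 120 + 80 + 80 + 70 + 60 + 50 + 50 = 2210 cm.
Lower bound: ⌈2210/390⌉ = 6 stock rods.
A packing using 6 stock rods:
  stock rod 1: 300 + 80 = 380
  stock rod 2: 280 + 80 = 360
  stock rod 3: 270 + 120 = 390
  stock rod 4: 270 + 120 = 390
  stock rod 5: 230 + 70 + 60 = 360
  stock rod 6: 230 + 50 + 50 = 330
This matches the lower bound, so 6 is optimal.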